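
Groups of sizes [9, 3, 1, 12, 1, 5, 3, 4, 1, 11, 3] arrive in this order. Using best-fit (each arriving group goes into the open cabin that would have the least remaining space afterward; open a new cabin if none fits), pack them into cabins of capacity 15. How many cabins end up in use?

  9 → cabin 1 (new)  [load 9/15]
  3 → cabin 1  [load 12/15]
  1 → cabin 1  [load 13/15]
  12 → cabin 2 (new)  [load 12/15]
  1 → cabin 1  [load 14/15]
  5 → cabin 3 (new)  [load 5/15]
  3 → cabin 2  [load 15/15]
  4 → cabin 3  [load 9/15]
  1 → cabin 1  [load 15/15]
  11 → cabin 4 (new)  [load 11/15]
  3 → cabin 4  [load 14/15]
4 cabins opened.

4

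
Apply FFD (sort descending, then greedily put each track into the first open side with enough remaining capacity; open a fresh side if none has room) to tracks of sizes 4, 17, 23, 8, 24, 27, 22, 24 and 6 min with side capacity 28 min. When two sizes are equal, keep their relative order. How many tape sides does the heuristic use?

Sorted descending: 27, 24, 24, 23, 22, 17, 8, 6, 4.
  27 → side 1 (new)  [load 27/28]
  24 → side 2 (new)  [load 24/28]
  24 → side 3 (new)  [load 24/28]
  23 → side 4 (new)  [load 23/28]
  22 → side 5 (new)  [load 22/28]
  17 → side 6 (new)  [load 17/28]
  8 → side 6  [load 25/28]
  6 → side 5  [load 28/28]
  4 → side 2  [load 28/28]
6 tape sides opened.

6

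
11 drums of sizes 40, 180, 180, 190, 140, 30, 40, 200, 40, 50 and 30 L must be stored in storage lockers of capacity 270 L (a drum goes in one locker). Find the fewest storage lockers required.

Total = 200 + 190 + 180 + 180 + 140 + 50 + 40 + 40 + 40 + 30 + 30 = 1120 L.
Lower bound: ⌈1120/270⌉ = 5 storage lockers.
A packing using 5 storage lockers:
  locker 1: 200 + 50 = 250
  locker 2: 190 + 40 + 40 = 270
  locker 3: 180 + 40 + 30 = 250
  locker 4: 180 + 30 = 210
  locker 5: 140 = 140
This matches the lower bound, so 5 is optimal.

5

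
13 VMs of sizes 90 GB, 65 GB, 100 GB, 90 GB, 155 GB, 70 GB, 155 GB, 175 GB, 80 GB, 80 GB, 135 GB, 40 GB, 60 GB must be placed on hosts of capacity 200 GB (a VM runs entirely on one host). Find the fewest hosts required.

Total = 175 + 155 + 155 + 135 + 100 + 90 + 90 + 80 + 80 + 70 + 65 + 60 + 40 = 1295 GB.
Lower bound: ⌈1295/200⌉ = 7 hosts.
A packing using 8 hosts:
  host 1: 175 = 175
  host 2: 155 + 40 = 195
  host 3: 155 = 155
  host 4: 135 + 65 = 200
  host 5: 100 + 90 = 190
  host 6: 90 + 80 = 170
  host 7: 80 + 70 = 150
  host 8: 60 = 60
No arrangement into 7 hosts stays within capacity, so 8 is optimal.

8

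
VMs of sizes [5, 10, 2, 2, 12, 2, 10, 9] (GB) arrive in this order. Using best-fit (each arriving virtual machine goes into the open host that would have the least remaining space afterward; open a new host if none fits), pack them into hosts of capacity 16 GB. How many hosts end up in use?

4

  5 → host 1 (new)  [load 5/16]
  10 → host 1  [load 15/16]
  2 → host 2 (new)  [load 2/16]
  2 → host 2  [load 4/16]
  12 → host 2  [load 16/16]
  2 → host 3 (new)  [load 2/16]
  10 → host 3  [load 12/16]
  9 → host 4 (new)  [load 9/16]
4 hosts opened.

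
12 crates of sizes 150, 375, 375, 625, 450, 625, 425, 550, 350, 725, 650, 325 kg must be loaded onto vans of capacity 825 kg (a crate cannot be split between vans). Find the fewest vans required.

Total = 725 + 650 + 625 + 625 + 550 + 450 + 425 + 375 + 375 + 350 + 325 + 150 = 5625 kg.
Lower bound: ⌈5625/825⌉ = 7 vans.
A packing using 8 vans:
  van 1: 725 = 725
  van 2: 650 + 150 = 800
  van 3: 625 = 625
  van 4: 625 = 625
  van 5: 550 = 550
  van 6: 450 + 375 = 825
  van 7: 425 + 375 = 800
  van 8: 350 + 325 = 675
No arrangement into 7 vans stays within capacity, so 8 is optimal.

8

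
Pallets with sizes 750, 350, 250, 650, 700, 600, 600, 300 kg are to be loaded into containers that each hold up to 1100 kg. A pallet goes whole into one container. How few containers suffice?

5

Total = 750 + 700 + 650 + 600 + 600 + 350 + 300 + 250 = 4200 kg.
Lower bound: ⌈4200/1100⌉ = 4 containers.
Also, 5 pallets each exceed 550 kg, and no two of those can share a container, so at least 5 containers are needed.
A packing using 5 containers:
  container 1: 750 + 350 = 1100
  container 2: 700 + 300 = 1000
  container 3: 650 + 250 = 900
  container 4: 600 = 600
  container 5: 600 = 600
This matches the lower bound, so 5 is optimal.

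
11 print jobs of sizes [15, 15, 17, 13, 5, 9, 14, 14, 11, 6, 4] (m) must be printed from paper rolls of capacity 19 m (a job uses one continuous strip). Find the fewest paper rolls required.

8

Total = 17 + 15 + 15 + 14 + 14 + 13 + 11 + 9 + 6 + 5 + 4 = 123 m.
Lower bound: ⌈123/19⌉ = 7 paper rolls.
A packing using 8 paper rolls:
  roll 1: 17 = 17
  roll 2: 15 + 4 = 19
  roll 3: 15 = 15
  roll 4: 14 + 5 = 19
  roll 5: 14 = 14
  roll 6: 13 + 6 = 19
  roll 7: 11 = 11
  roll 8: 9 = 9
No arrangement into 7 paper rolls stays within capacity, so 8 is optimal.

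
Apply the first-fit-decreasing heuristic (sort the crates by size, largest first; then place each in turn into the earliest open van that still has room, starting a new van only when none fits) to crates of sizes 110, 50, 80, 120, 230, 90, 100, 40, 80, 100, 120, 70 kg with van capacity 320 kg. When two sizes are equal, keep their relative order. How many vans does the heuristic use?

Sorted descending: 230, 120, 120, 110, 100, 100, 90, 80, 80, 70, 50, 40.
  230 → van 1 (new)  [load 230/320]
  120 → van 2 (new)  [load 120/320]
  120 → van 2  [load 240/320]
  110 → van 3 (new)  [load 110/320]
  100 → van 3  [load 210/320]
  100 → van 3  [load 310/320]
  90 → van 1  [load 320/320]
  80 → van 2  [load 320/320]
  80 → van 4 (new)  [load 80/320]
  70 → van 4  [load 150/320]
  50 → van 4  [load 200/320]
  40 → van 4  [load 240/320]
4 vans opened.

4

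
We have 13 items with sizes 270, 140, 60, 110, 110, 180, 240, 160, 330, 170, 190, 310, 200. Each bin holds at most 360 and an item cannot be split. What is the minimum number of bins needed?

Total = 330 + 310 + 270 + 240 + 200 + 190 + 180 + 170 + 160 + 140 + 110 + 110 + 60 = 2470.
Lower bound: ⌈2470/360⌉ = 7 bins.
A packing using 8 bins:
  bin 1: 330 = 330
  bin 2: 310 = 310
  bin 3: 270 + 60 = 330
  bin 4: 240 + 110 = 350
  bin 5: 200 + 160 = 360
  bin 6: 190 + 170 = 360
  bin 7: 180 + 140 = 320
  bin 8: 110 = 110
No arrangement into 7 bins stays within capacity, so 8 is optimal.

8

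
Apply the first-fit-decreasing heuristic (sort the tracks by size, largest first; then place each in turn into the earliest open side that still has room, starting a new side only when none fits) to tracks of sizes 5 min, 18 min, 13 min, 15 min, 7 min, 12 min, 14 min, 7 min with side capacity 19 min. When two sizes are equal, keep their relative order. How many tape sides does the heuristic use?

Sorted descending: 18, 15, 14, 13, 12, 7, 7, 5.
  18 → side 1 (new)  [load 18/19]
  15 → side 2 (new)  [load 15/19]
  14 → side 3 (new)  [load 14/19]
  13 → side 4 (new)  [load 13/19]
  12 → side 5 (new)  [load 12/19]
  7 → side 5  [load 19/19]
  7 → side 6 (new)  [load 7/19]
  5 → side 3  [load 19/19]
6 tape sides opened.

6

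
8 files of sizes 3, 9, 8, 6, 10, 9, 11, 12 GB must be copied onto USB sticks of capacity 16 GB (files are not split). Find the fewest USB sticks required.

6

Total = 12 + 11 + 10 + 9 + 9 + 8 + 6 + 3 = 68 GB.
Lower bound: ⌈68/16⌉ = 5 USB sticks.
A packing using 6 USB sticks:
  USB stick 1: 12 + 3 = 15
  USB stick 2: 11 = 11
  USB stick 3: 10 + 6 = 16
  USB stick 4: 9 = 9
  USB stick 5: 9 = 9
  USB stick 6: 8 = 8
No arrangement into 5 USB sticks stays within capacity, so 6 is optimal.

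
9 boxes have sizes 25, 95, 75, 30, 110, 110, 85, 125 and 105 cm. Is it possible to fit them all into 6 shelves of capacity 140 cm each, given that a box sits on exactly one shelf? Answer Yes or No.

No

Total = 760 cm; ⌈760/140⌉ = 6.
7 boxes each exceed half the capacity and cannot share a shelf, forcing at least 7 shelves.
At least 7 shelves are required, but only 6 are allowed.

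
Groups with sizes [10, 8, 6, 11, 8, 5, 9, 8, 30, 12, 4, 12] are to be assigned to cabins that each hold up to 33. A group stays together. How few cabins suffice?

4

Total = 30 + 12 + 12 + 11 + 10 + 9 + 8 + 8 + 8 + 6 + 5 + 4 = 123.
Lower bound: ⌈123/33⌉ = 4 cabins.
A packing using 4 cabins:
  cabin 1: 30 = 30
  cabin 2: 12 + 12 + 9 = 33
  cabin 3: 11 + 10 + 8 + 4 = 33
  cabin 4: 8 + 8 + 6 + 5 = 27
This matches the lower bound, so 4 is optimal.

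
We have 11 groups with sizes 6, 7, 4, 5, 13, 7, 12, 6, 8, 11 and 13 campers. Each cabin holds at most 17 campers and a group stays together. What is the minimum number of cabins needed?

Total = 13 + 13 + 12 + 11 + 8 + 7 + 7 + 6 + 6 + 5 + 4 = 92 campers.
Lower bound: ⌈92/17⌉ = 6 cabins.
A packing using 6 cabins:
  cabin 1: 13 + 4 = 17
  cabin 2: 13 = 13
  cabin 3: 12 + 5 = 17
  cabin 4: 11 + 6 = 17
  cabin 5: 8 + 7 = 15
  cabin 6: 7 + 6 = 13
This matches the lower bound, so 6 is optimal.

6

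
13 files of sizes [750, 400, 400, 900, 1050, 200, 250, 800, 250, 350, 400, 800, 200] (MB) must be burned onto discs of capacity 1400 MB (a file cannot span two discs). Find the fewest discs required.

Total = 1050 + 900 + 800 + 800 + 750 + 400 + 400 + 400 + 350 + 250 + 250 + 200 + 200 = 6750 MB.
Lower bound: ⌈6750/1400⌉ = 5 discs.
A packing using 5 discs:
  disc 1: 1050 + 350 = 1400
  disc 2: 900 + 400 = 1300
  disc 3: 800 + 400 + 200 = 1400
  disc 4: 800 + 400 + 200 = 1400
  disc 5: 750 + 250 + 250 = 1250
This matches the lower bound, so 5 is optimal.

5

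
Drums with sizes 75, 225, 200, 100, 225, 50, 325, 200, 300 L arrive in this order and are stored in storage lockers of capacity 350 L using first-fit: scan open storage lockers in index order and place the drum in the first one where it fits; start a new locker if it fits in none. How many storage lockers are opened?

  75 → locker 1 (new)  [load 75/350]
  225 → locker 1  [load 300/350]
  200 → locker 2 (new)  [load 200/350]
  100 → locker 2  [load 300/350]
  225 → locker 3 (new)  [load 225/350]
  50 → locker 1  [load 350/350]
  325 → locker 4 (new)  [load 325/350]
  200 → locker 5 (new)  [load 200/350]
  300 → locker 6 (new)  [load 300/350]
6 storage lockers opened.

6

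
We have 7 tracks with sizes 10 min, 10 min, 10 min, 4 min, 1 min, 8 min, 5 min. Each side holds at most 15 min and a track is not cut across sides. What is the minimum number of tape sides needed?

Total = 10 + 10 + 10 + 8 + 5 + 4 + 1 = 48 min.
Lower bound: ⌈48/15⌉ = 4 tape sides.
A packing using 4 tape sides:
  side 1: 10 + 5 = 15
  side 2: 10 + 4 + 1 = 15
  side 3: 10 = 10
  side 4: 8 = 8
This matches the lower bound, so 4 is optimal.

4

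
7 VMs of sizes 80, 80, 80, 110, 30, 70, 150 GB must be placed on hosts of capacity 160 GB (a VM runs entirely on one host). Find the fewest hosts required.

4

Total = 150 + 110 + 80 + 80 + 80 + 70 + 30 = 600 GB.
Lower bound: ⌈600/160⌉ = 4 hosts.
A packing using 4 hosts:
  host 1: 150 = 150
  host 2: 110 + 30 = 140
  host 3: 80 + 80 = 160
  host 4: 80 + 70 = 150
This matches the lower bound, so 4 is optimal.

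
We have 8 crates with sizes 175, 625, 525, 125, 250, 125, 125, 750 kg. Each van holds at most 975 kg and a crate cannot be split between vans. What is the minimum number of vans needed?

3

Total = 750 + 625 + 525 + 250 + 175 + 125 + 125 + 125 = 2700 kg.
Lower bound: ⌈2700/975⌉ = 3 vans.
A packing using 3 vans:
  van 1: 750 + 175 = 925
  van 2: 625 + 250 = 875
  van 3: 525 + 125 + 125 + 125 = 900
This matches the lower bound, so 3 is optimal.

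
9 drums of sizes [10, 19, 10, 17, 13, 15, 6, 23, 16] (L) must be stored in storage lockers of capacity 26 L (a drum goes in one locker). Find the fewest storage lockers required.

6

Total = 23 + 19 + 17 + 16 + 15 + 13 + 10 + 10 + 6 = 129 L.
Lower bound: ⌈129/26⌉ = 5 storage lockers.
A packing using 6 storage lockers:
  locker 1: 23 = 23
  locker 2: 19 + 6 = 25
  locker 3: 17 = 17
  locker 4: 16 + 10 = 26
  locker 5: 15 + 10 = 25
  locker 6: 13 = 13
No arrangement into 5 storage lockers stays within capacity, so 6 is optimal.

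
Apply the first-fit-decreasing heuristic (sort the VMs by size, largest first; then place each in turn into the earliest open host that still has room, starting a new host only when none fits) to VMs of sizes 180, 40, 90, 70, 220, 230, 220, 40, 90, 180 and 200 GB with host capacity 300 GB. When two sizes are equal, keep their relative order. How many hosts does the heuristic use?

6

Sorted descending: 230, 220, 220, 200, 180, 180, 90, 90, 70, 40, 40.
  230 → host 1 (new)  [load 230/300]
  220 → host 2 (new)  [load 220/300]
  220 → host 3 (new)  [load 220/300]
  200 → host 4 (new)  [load 200/300]
  180 → host 5 (new)  [load 180/300]
  180 → host 6 (new)  [load 180/300]
  90 → host 4  [load 290/300]
  90 → host 5  [load 270/300]
  70 → host 1  [load 300/300]
  40 → host 2  [load 260/300]
  40 → host 2  [load 300/300]
6 hosts opened.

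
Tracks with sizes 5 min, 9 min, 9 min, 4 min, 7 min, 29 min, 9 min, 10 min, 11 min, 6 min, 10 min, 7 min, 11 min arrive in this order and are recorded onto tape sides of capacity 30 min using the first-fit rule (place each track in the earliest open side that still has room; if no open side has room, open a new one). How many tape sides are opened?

  5 → side 1 (new)  [load 5/30]
  9 → side 1  [load 14/30]
  9 → side 1  [load 23/30]
  4 → side 1  [load 27/30]
  7 → side 2 (new)  [load 7/30]
  29 → side 3 (new)  [load 29/30]
  9 → side 2  [load 16/30]
  10 → side 2  [load 26/30]
  11 → side 4 (new)  [load 11/30]
  6 → side 4  [load 17/30]
  10 → side 4  [load 27/30]
  7 → side 5 (new)  [load 7/30]
  11 → side 5  [load 18/30]
5 tape sides opened.

5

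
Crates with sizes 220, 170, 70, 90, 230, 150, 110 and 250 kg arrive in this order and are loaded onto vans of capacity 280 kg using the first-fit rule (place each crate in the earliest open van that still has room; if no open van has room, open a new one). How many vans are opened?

  220 → van 1 (new)  [load 220/280]
  170 → van 2 (new)  [load 170/280]
  70 → van 2  [load 240/280]
  90 → van 3 (new)  [load 90/280]
  230 → van 4 (new)  [load 230/280]
  150 → van 3  [load 240/280]
  110 → van 5 (new)  [load 110/280]
  250 → van 6 (new)  [load 250/280]
6 vans opened.

6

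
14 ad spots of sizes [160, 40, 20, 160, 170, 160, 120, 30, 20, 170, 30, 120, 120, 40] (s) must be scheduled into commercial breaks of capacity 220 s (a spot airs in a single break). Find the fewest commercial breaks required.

Total = 170 + 170 + 160 + 160 + 160 + 120 + 120 + 120 + 40 + 40 + 30 + 30 + 20 + 20 = 1360 s.
Lower bound: ⌈1360/220⌉ = 7 commercial breaks.
Also, 8 ad spots each exceed 110 s, and no two of those can share a break, so at least 8 commercial breaks are needed.
A packing using 8 commercial breaks:
  break 1: 170 + 40 = 210
  break 2: 170 + 40 = 210
  break 3: 160 + 30 + 30 = 220
  break 4: 160 + 20 + 20 = 200
  break 5: 160 = 160
  break 6: 120 = 120
  break 7: 120 = 120
  break 8: 120 = 120
This matches the lower bound, so 8 is optimal.

8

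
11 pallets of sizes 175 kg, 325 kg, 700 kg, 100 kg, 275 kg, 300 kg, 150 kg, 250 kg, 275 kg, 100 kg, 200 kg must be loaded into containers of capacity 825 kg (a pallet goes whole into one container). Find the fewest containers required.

Total = 700 + 325 + 300 + 275 + 275 + 250 + 200 + 175 + 150 + 100 + 100 = 2850 kg.
Lower bound: ⌈2850/825⌉ = 4 containers.
A packing using 4 containers:
  container 1: 700 + 100 = 800
  container 2: 325 + 300 + 200 = 825
  container 3: 275 + 275 + 250 = 800
  container 4: 175 + 150 + 100 = 425
This matches the lower bound, so 4 is optimal.

4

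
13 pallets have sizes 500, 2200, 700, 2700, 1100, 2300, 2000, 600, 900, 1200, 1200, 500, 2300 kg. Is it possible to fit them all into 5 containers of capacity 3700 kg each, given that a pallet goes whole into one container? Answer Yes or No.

Total = 18200 kg; ⌈18200/3700⌉ = 5.
The bound of 5 does not rule out 5, but exhaustive search shows no assignment into 5 containers of capacity 3700 kg exists — the minimum is 6.

No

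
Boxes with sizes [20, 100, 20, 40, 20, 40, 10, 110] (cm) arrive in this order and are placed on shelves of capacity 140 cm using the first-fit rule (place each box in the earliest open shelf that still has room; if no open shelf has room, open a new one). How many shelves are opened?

  20 → shelf 1 (new)  [load 20/140]
  100 → shelf 1  [load 120/140]
  20 → shelf 1  [load 140/140]
  40 → shelf 2 (new)  [load 40/140]
  20 → shelf 2  [load 60/140]
  40 → shelf 2  [load 100/140]
  10 → shelf 2  [load 110/140]
  110 → shelf 3 (new)  [load 110/140]
3 shelves opened.

3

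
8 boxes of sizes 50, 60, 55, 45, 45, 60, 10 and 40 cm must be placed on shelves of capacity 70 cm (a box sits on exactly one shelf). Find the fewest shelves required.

7

Total = 60 + 60 + 55 + 50 + 45 + 45 + 40 + 10 = 365 cm.
Lower bound: ⌈365/70⌉ = 6 shelves.
Also, 7 boxes each exceed 35 cm, and no two of those can share a shelf, so at least 7 shelves are needed.
A packing using 7 shelves:
  shelf 1: 60 + 10 = 70
  shelf 2: 60 = 60
  shelf 3: 55 = 55
  shelf 4: 50 = 50
  shelf 5: 45 = 45
  shelf 6: 45 = 45
  shelf 7: 40 = 40
This matches the lower bound, so 7 is optimal.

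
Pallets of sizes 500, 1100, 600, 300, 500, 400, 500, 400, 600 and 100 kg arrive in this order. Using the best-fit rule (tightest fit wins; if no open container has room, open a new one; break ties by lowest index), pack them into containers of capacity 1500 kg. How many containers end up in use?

4

  500 → container 1 (new)  [load 500/1500]
  1100 → container 2 (new)  [load 1100/1500]
  600 → container 1  [load 1100/1500]
  300 → container 1  [load 1400/1500]
  500 → container 3 (new)  [load 500/1500]
  400 → container 2  [load 1500/1500]
  500 → container 3  [load 1000/1500]
  400 → container 3  [load 1400/1500]
  600 → container 4 (new)  [load 600/1500]
  100 → container 1  [load 1500/1500]
4 containers opened.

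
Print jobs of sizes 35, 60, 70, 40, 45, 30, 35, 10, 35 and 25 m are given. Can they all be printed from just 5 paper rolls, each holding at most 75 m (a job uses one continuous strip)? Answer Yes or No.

Total = 385 m; ⌈385/75⌉ = 6.
At least 6 paper rolls are required, but only 5 are allowed.

No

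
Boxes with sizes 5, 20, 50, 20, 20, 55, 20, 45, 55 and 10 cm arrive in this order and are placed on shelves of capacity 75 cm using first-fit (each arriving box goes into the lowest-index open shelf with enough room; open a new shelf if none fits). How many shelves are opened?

  5 → shelf 1 (new)  [load 5/75]
  20 → shelf 1  [load 25/75]
  50 → shelf 1  [load 75/75]
  20 → shelf 2 (new)  [load 20/75]
  20 → shelf 2  [load 40/75]
  55 → shelf 3 (new)  [load 55/75]
  20 → shelf 2  [load 60/75]
  45 → shelf 4 (new)  [load 45/75]
  55 → shelf 5 (new)  [load 55/75]
  10 → shelf 2  [load 70/75]
5 shelves opened.

5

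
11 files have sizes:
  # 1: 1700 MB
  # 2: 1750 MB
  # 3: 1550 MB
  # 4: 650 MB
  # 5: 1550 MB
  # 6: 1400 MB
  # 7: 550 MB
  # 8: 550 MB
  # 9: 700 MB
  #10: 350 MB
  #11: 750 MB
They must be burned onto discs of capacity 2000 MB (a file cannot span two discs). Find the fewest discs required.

Total = 1750 + 1700 + 1550 + 1550 + 1400 + 750 + 700 + 650 + 550 + 550 + 350 = 11500 MB.
Lower bound: ⌈11500/2000⌉ = 6 discs.
A packing using 7 discs:
  disc 1: 1750 = 1750
  disc 2: 1700 = 1700
  disc 3: 1550 + 350 = 1900
  disc 4: 1550 = 1550
  disc 5: 1400 + 550 = 1950
  disc 6: 750 + 700 + 550 = 2000
  disc 7: 650 = 650
No arrangement into 6 discs stays within capacity, so 7 is optimal.

7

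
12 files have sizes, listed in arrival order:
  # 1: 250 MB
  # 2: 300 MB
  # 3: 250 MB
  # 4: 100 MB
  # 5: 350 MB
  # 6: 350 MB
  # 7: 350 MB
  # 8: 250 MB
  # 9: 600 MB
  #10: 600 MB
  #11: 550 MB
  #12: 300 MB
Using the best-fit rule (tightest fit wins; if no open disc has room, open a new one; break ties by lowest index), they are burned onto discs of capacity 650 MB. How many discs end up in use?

  250 → disc 1 (new)  [load 250/650]
  300 → disc 1  [load 550/650]
  250 → disc 2 (new)  [load 250/650]
  100 → disc 1  [load 650/650]
  350 → disc 2  [load 600/650]
  350 → disc 3 (new)  [load 350/650]
  350 → disc 4 (new)  [load 350/650]
  250 → disc 3  [load 600/650]
  600 → disc 5 (new)  [load 600/650]
  600 → disc 6 (new)  [load 600/650]
  550 → disc 7 (new)  [load 550/650]
  300 → disc 4  [load 650/650]
7 discs opened.

7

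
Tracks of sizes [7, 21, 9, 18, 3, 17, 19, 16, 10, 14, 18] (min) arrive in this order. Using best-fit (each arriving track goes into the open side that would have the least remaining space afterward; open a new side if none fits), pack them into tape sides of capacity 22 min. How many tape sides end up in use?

  7 → side 1 (new)  [load 7/22]
  21 → side 2 (new)  [load 21/22]
  9 → side 1  [load 16/22]
  18 → side 3 (new)  [load 18/22]
  3 → side 3  [load 21/22]
  17 → side 4 (new)  [load 17/22]
  19 → side 5 (new)  [load 19/22]
  16 → side 6 (new)  [load 16/22]
  10 → side 7 (new)  [load 10/22]
  14 → side 8 (new)  [load 14/22]
  18 → side 9 (new)  [load 18/22]
9 tape sides opened.

9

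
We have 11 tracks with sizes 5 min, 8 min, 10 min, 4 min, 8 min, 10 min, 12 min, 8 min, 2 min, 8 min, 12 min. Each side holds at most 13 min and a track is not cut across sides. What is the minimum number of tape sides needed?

Total = 12 + 12 + 10 + 10 + 8 + 8 + 8 + 8 + 5 + 4 + 2 = 87 min.
Lower bound: ⌈87/13⌉ = 7 tape sides.
Also, 8 tracks each exceed 13/2 min, and no two of those can share a side, so at least 8 tape sides are needed.
A packing using 8 tape sides:
  side 1: 12 = 12
  side 2: 12 = 12
  side 3: 10 + 2 = 12
  side 4: 10 = 10
  side 5: 8 + 5 = 13
  side 6: 8 + 4 = 12
  side 7: 8 = 8
  side 8: 8 = 8
This matches the lower bound, so 8 is optimal.

8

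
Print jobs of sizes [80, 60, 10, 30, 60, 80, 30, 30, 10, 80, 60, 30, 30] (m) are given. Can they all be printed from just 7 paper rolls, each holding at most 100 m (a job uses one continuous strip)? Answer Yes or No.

A valid assignment using 7 paper rolls:
  roll 1: 80 + 10 + 10 = 100
  roll 2: 80 = 80
  roll 3: 80 = 80
  roll 4: 60 + 30 = 90
  roll 5: 60 + 30 = 90
  roll 6: 60 + 30 = 90
  roll 7: 30 + 30 = 60
Every load is within 100 m, so 7 paper rolls suffice.

Yes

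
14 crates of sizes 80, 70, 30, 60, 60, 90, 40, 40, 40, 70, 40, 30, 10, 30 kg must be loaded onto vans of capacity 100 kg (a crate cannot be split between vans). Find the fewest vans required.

Total = 90 + 80 + 70 + 70 + 60 + 60 + 40 + 40 + 40 + 40 + 30 + 30 + 30 + 10 = 690 kg.
Lower bound: ⌈690/100⌉ = 7 vans.
A packing using 8 vans:
  van 1: 90 + 10 = 100
  van 2: 80 = 80
  van 3: 70 + 30 = 100
  van 4: 70 + 30 = 100
  van 5: 60 + 40 = 100
  van 6: 60 + 40 = 100
  van 7: 40 + 40 = 80
  van 8: 30 = 30
No arrangement into 7 vans stays within capacity, so 8 is optimal.

8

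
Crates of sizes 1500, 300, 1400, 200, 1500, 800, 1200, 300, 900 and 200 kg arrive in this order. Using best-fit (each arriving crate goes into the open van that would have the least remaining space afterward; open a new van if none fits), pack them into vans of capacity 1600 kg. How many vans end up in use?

6

  1500 → van 1 (new)  [load 1500/1600]
  300 → van 2 (new)  [load 300/1600]
  1400 → van 3 (new)  [load 1400/1600]
  200 → van 3  [load 1600/1600]
  1500 → van 4 (new)  [load 1500/1600]
  800 → van 2  [load 1100/1600]
  1200 → van 5 (new)  [load 1200/1600]
  300 → van 5  [load 1500/1600]
  900 → van 6 (new)  [load 900/1600]
  200 → van 2  [load 1300/1600]
6 vans opened.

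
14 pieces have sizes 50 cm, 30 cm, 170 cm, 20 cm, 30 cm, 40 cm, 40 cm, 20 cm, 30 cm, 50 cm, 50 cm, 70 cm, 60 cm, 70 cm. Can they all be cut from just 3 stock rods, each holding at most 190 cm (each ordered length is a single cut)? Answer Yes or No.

No

Total = 730 cm; ⌈730/190⌉ = 4.
At least 4 stock rods are required, but only 3 are allowed.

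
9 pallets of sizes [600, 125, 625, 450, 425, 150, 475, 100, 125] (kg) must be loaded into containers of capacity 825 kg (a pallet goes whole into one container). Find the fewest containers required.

5

Total = 625 + 600 + 475 + 450 + 425 + 150 + 125 + 125 + 100 = 3075 kg.
Lower bound: ⌈3075/825⌉ = 4 containers.
Also, 5 pallets each exceed 825/2 kg, and no two of those can share a container, so at least 5 containers are needed.
A packing using 5 containers:
  container 1: 625 + 150 = 775
  container 2: 600 + 125 + 100 = 825
  container 3: 475 + 125 = 600
  container 4: 450 = 450
  container 5: 425 = 425
This matches the lower bound, so 5 is optimal.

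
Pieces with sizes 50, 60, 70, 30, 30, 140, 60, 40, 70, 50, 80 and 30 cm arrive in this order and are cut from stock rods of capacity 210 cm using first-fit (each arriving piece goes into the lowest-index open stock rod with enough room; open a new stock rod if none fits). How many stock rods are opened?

  50 → stock rod 1 (new)  [load 50/210]
  60 → stock rod 1  [load 110/210]
  70 → stock rod 1  [load 180/210]
  30 → stock rod 1  [load 210/210]
  30 → stock rod 2 (new)  [load 30/210]
  140 → stock rod 2  [load 170/210]
  60 → stock rod 3 (new)  [load 60/210]
  40 → stock rod 2  [load 210/210]
  70 → stock rod 3  [load 130/210]
  50 → stock rod 3  [load 180/210]
  80 → stock rod 4 (new)  [load 80/210]
  30 → stock rod 3  [load 210/210]
4 stock rods opened.

4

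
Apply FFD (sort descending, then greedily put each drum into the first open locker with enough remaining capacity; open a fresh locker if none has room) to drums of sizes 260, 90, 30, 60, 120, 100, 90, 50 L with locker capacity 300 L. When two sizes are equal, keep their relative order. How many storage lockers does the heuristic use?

3

Sorted descending: 260, 120, 100, 90, 90, 60, 50, 30.
  260 → locker 1 (new)  [load 260/300]
  120 → locker 2 (new)  [load 120/300]
  100 → locker 2  [load 220/300]
  90 → locker 3 (new)  [load 90/300]
  90 → locker 3  [load 180/300]
  60 → locker 2  [load 280/300]
  50 → locker 3  [load 230/300]
  30 → locker 1  [load 290/300]
3 storage lockers opened.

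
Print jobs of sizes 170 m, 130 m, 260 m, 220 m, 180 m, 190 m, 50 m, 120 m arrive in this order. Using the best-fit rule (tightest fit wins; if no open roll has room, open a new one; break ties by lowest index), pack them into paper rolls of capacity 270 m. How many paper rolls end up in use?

  170 → roll 1 (new)  [load 170/270]
  130 → roll 2 (new)  [load 130/270]
  260 → roll 3 (new)  [load 260/270]
  220 → roll 4 (new)  [load 220/270]
  180 → roll 5 (new)  [load 180/270]
  190 → roll 6 (new)  [load 190/270]
  50 → roll 4  [load 270/270]
  120 → roll 2  [load 250/270]
6 paper rolls opened.

6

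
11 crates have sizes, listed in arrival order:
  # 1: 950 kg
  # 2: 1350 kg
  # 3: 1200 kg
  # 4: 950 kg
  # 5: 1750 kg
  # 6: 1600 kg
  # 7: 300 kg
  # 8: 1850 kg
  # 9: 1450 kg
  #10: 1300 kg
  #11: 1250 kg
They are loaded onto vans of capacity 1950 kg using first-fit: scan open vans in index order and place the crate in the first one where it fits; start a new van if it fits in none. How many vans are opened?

  950 → van 1 (new)  [load 950/1950]
  1350 → van 2 (new)  [load 1350/1950]
  1200 → van 3 (new)  [load 1200/1950]
  950 → van 1  [load 1900/1950]
  1750 → van 4 (new)  [load 1750/1950]
  1600 → van 5 (new)  [load 1600/1950]
  300 → van 2  [load 1650/1950]
  1850 → van 6 (new)  [load 1850/1950]
  1450 → van 7 (new)  [load 1450/1950]
  1300 → van 8 (new)  [load 1300/1950]
  1250 → van 9 (new)  [load 1250/1950]
9 vans opened.

9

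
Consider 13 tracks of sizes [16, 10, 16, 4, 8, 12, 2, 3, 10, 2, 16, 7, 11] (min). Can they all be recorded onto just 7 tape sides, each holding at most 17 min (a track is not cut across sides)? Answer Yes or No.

No

Total = 117 min; ⌈117/17⌉ = 7.
The bound of 7 does not rule out 7, but exhaustive search shows no assignment into 7 tape sides of capacity 17 min exists — the minimum is 8.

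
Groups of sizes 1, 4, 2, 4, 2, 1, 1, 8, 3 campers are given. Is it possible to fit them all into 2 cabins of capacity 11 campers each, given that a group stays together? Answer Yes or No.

No

Total = 26 campers; ⌈26/11⌉ = 3.
At least 3 cabins are required, but only 2 are allowed.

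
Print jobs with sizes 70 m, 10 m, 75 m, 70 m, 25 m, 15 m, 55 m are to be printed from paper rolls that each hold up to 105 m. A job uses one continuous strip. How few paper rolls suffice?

Total = 75 + 70 + 70 + 55 + 25 + 15 + 10 = 320 m.
Lower bound: ⌈320/105⌉ = 4 paper rolls.
A packing using 4 paper rolls:
  roll 1: 75 + 25 = 100
  roll 2: 70 + 15 + 10 = 95
  roll 3: 70 = 70
  roll 4: 55 = 55
This matches the lower bound, so 4 is optimal.

4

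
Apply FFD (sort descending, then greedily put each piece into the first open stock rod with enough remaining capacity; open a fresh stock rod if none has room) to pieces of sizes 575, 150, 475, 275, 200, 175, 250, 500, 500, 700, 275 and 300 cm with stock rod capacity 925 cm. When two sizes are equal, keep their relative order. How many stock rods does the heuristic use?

Sorted descending: 700, 575, 500, 500, 475, 300, 275, 275, 250, 200, 175, 150.
  700 → stock rod 1 (new)  [load 700/925]
  575 → stock rod 2 (new)  [load 575/925]
  500 → stock rod 3 (new)  [load 500/925]
  500 → stock rod 4 (new)  [load 500/925]
  475 → stock rod 5 (new)  [load 475/925]
  300 → stock rod 2  [load 875/925]
  275 → stock rod 3  [load 775/925]
  275 → stock rod 4  [load 775/925]
  250 → stock rod 5  [load 725/925]
  200 → stock rod 1  [load 900/925]
  175 → stock rod 5  [load 900/925]
  150 → stock rod 3  [load 925/925]
5 stock rods opened.

5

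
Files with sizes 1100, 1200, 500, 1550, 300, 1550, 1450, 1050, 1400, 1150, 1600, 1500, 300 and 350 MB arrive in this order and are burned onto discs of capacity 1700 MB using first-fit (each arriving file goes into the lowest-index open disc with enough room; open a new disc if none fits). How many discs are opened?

10

  1100 → disc 1 (new)  [load 1100/1700]
  1200 → disc 2 (new)  [load 1200/1700]
  500 → disc 1  [load 1600/1700]
  1550 → disc 3 (new)  [load 1550/1700]
  300 → disc 2  [load 1500/1700]
  1550 → disc 4 (new)  [load 1550/1700]
  1450 → disc 5 (new)  [load 1450/1700]
  1050 → disc 6 (new)  [load 1050/1700]
  1400 → disc 7 (new)  [load 1400/1700]
  1150 → disc 8 (new)  [load 1150/1700]
  1600 → disc 9 (new)  [load 1600/1700]
  1500 → disc 10 (new)  [load 1500/1700]
  300 → disc 6  [load 1350/1700]
  350 → disc 6  [load 1700/1700]
10 discs opened.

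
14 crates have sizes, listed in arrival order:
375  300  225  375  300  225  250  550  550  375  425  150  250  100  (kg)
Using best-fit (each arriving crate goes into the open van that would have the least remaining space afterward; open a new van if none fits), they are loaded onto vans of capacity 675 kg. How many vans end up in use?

  375 → van 1 (new)  [load 375/675]
  300 → van 1  [load 675/675]
  225 → van 2 (new)  [load 225/675]
  375 → van 2  [load 600/675]
  300 → van 3 (new)  [load 300/675]
  225 → van 3  [load 525/675]
  250 → van 4 (new)  [load 250/675]
  550 → van 5 (new)  [load 550/675]
  550 → van 6 (new)  [load 550/675]
  375 → van 4  [load 625/675]
  425 → van 7 (new)  [load 425/675]
  150 → van 3  [load 675/675]
  250 → van 7  [load 675/675]
  100 → van 5  [load 650/675]
7 vans opened.

7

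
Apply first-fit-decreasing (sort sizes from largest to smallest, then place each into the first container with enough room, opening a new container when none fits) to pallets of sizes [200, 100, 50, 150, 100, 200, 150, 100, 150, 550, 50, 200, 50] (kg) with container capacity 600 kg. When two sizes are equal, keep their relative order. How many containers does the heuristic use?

Sorted descending: 550, 200, 200, 200, 150, 150, 150, 100, 100, 100, 50, 50, 50.
  550 → container 1 (new)  [load 550/600]
  200 → container 2 (new)  [load 200/600]
  200 → container 2  [load 400/600]
  200 → container 2  [load 600/600]
  150 → container 3 (new)  [load 150/600]
  150 → container 3  [load 300/600]
  150 → container 3  [load 450/600]
  100 → container 3  [load 550/600]
  100 → container 4 (new)  [load 100/600]
  100 → container 4  [load 200/600]
  50 → container 1  [load 600/600]
  50 → container 3  [load 600/600]
  50 → container 4  [load 250/600]
4 containers opened.

4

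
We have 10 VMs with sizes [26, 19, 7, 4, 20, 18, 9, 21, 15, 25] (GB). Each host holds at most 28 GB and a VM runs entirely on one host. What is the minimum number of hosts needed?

7

Total = 26 + 25 + 21 + 20 + 19 + 18 + 15 + 9 + 7 + 4 = 164 GB.
Lower bound: ⌈164/28⌉ = 6 hosts.
Also, 7 VMs each exceed 14 GB, and no two of those can share a host, so at least 7 hosts are needed.
A packing using 7 hosts:
  host 1: 26 = 26
  host 2: 25 = 25
  host 3: 21 + 7 = 28
  host 4: 20 + 4 = 24
  host 5: 19 + 9 = 28
  host 6: 18 = 18
  host 7: 15 = 15
This matches the lower bound, so 7 is optimal.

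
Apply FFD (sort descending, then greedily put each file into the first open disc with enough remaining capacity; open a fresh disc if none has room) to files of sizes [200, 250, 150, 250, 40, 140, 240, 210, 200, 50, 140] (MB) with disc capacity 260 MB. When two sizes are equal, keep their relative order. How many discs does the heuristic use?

9

Sorted descending: 250, 250, 240, 210, 200, 200, 150, 140, 140, 50, 40.
  250 → disc 1 (new)  [load 250/260]
  250 → disc 2 (new)  [load 250/260]
  240 → disc 3 (new)  [load 240/260]
  210 → disc 4 (new)  [load 210/260]
  200 → disc 5 (new)  [load 200/260]
  200 → disc 6 (new)  [load 200/260]
  150 → disc 7 (new)  [load 150/260]
  140 → disc 8 (new)  [load 140/260]
  140 → disc 9 (new)  [load 140/260]
  50 → disc 4  [load 260/260]
  40 → disc 5  [load 240/260]
9 discs opened.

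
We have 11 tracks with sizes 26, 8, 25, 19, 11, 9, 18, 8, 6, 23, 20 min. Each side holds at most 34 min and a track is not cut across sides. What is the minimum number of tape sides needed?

6

Total = 26 + 25 + 23 + 20 + 19 + 18 + 11 + 9 + 8 + 8 + 6 = 173 min.
Lower bound: ⌈173/34⌉ = 6 tape sides.
A packing using 6 tape sides:
  side 1: 26 + 8 = 34
  side 2: 25 + 9 = 34
  side 3: 23 + 11 = 34
  side 4: 20 + 8 + 6 = 34
  side 5: 19 = 19
  side 6: 18 = 18
This matches the lower bound, so 6 is optimal.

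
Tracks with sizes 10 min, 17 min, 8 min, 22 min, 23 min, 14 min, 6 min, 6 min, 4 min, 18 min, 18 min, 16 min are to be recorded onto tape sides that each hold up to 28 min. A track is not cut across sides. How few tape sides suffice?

7

Total = 23 + 22 + 18 + 18 + 17 + 16 + 14 + 10 + 8 + 6 + 6 + 4 = 162 min.
Lower bound: ⌈162/28⌉ = 6 tape sides.
A packing using 7 tape sides:
  side 1: 23 + 4 = 27
  side 2: 22 + 6 = 28
  side 3: 18 + 10 = 28
  side 4: 18 + 8 = 26
  side 5: 17 + 6 = 23
  side 6: 16 = 16
  side 7: 14 = 14
No arrangement into 6 tape sides stays within capacity, so 7 is optimal.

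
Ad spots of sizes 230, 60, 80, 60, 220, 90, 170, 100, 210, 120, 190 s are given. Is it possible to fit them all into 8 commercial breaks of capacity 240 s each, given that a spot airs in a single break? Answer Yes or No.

A valid assignment using 7 commercial breaks:
  break 1: 230 = 230
  break 2: 220 = 220
  break 3: 210 = 210
  break 4: 190 = 190
  break 5: 170 + 60 = 230
  break 6: 120 + 100 = 220
  break 7: 90 + 80 + 60 = 230
That uses only 7 ≤ 8, so 8 commercial breaks are enough.

Yes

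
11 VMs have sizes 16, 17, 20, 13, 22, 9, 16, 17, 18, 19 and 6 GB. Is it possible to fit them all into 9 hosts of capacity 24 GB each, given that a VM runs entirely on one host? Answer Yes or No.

A valid assignment using 9 hosts:
  host 1: 22 = 22
  host 2: 20 = 20
  host 3: 19 = 19
  host 4: 18 + 6 = 24
  host 5: 17 = 17
  host 6: 17 = 17
  host 7: 16 = 16
  host 8: 16 = 16
  host 9: 13 + 9 = 22
Every load is within 24 GB, so 9 hosts suffice.

Yes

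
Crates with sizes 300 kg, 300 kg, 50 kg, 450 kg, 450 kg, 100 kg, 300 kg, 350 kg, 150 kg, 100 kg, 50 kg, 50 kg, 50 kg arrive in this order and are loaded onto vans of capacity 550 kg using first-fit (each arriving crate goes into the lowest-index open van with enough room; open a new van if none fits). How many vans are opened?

  300 → van 1 (new)  [load 300/550]
  300 → van 2 (new)  [load 300/550]
  50 → van 1  [load 350/550]
  450 → van 3 (new)  [load 450/550]
  450 → van 4 (new)  [load 450/550]
  100 → van 1  [load 450/550]
  300 → van 5 (new)  [load 300/550]
  350 → van 6 (new)  [load 350/550]
  150 → van 2  [load 450/550]
  100 → van 1  [load 550/550]
  50 → van 2  [load 500/550]
  50 → van 2  [load 550/550]
  50 → van 3  [load 500/550]
6 vans opened.

6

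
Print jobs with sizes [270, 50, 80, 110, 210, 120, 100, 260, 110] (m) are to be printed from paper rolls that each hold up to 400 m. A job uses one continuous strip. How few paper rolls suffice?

4

Total = 270 + 260 + 210 + 120 + 110 + 110 + 100 + 80 + 50 = 1310 m.
Lower bound: ⌈1310/400⌉ = 4 paper rolls.
A packing using 4 paper rolls:
  roll 1: 270 + 120 = 390
  roll 2: 260 + 110 = 370
  roll 3: 210 + 110 + 80 = 400
  roll 4: 100 + 50 = 150
This matches the lower bound, so 4 is optimal.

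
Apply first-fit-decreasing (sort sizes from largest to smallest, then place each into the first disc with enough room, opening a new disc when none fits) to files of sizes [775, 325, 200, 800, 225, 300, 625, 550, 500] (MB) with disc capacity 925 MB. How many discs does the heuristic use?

5

Sorted descending: 800, 775, 625, 550, 500, 325, 300, 225, 200.
  800 → disc 1 (new)  [load 800/925]
  775 → disc 2 (new)  [load 775/925]
  625 → disc 3 (new)  [load 625/925]
  550 → disc 4 (new)  [load 550/925]
  500 → disc 5 (new)  [load 500/925]
  325 → disc 4  [load 875/925]
  300 → disc 3  [load 925/925]
  225 → disc 5  [load 725/925]
  200 → disc 5  [load 925/925]
5 discs opened.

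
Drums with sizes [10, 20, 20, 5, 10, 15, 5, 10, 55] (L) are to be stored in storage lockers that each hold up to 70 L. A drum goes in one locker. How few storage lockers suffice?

3

Total = 55 + 20 + 20 + 15 + 10 + 10 + 10 + 5 + 5 = 150 L.
Lower bound: ⌈150/70⌉ = 3 storage lockers.
A packing using 3 storage lockers:
  locker 1: 55 + 15 = 70
  locker 2: 20 + 20 + 10 + 10 + 10 = 70
  locker 3: 5 + 5 = 10
This matches the lower bound, so 3 is optimal.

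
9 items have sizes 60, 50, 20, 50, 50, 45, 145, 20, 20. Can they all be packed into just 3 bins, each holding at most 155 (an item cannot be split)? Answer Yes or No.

No

Total = 460; ⌈460/155⌉ = 3.
The bound of 3 does not rule out 3, but exhaustive search shows no assignment into 3 bins of capacity 155 exists — the minimum is 4.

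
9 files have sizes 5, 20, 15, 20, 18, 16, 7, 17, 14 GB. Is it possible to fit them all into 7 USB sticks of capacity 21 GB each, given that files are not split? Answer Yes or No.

A valid assignment using 7 USB sticks:
  USB stick 1: 20 = 20
  USB stick 2: 20 = 20
  USB stick 3: 18 = 18
  USB stick 4: 17 = 17
  USB stick 5: 16 + 5 = 21
  USB stick 6: 15 = 15
  USB stick 7: 14 + 7 = 21
Every load is within 21 GB, so 7 USB sticks suffice.

Yes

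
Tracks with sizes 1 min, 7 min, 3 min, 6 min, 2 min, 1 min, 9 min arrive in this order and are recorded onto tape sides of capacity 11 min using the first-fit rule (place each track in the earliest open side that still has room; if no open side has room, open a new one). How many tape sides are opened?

  1 → side 1 (new)  [load 1/11]
  7 → side 1  [load 8/11]
  3 → side 1  [load 11/11]
  6 → side 2 (new)  [load 6/11]
  2 → side 2  [load 8/11]
  1 → side 2  [load 9/11]
  9 → side 3 (new)  [load 9/11]
3 tape sides opened.

3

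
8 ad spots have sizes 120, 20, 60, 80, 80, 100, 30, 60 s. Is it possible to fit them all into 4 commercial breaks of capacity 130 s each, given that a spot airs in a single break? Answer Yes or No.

Total = 550 s; ⌈550/130⌉ = 5.
At least 5 commercial breaks are required, but only 4 are allowed.

No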